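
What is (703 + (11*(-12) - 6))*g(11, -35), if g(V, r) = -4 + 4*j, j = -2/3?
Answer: -11300/3 ≈ -3766.7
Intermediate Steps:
j = -⅔ (j = -2*⅓ = -⅔ ≈ -0.66667)
g(V, r) = -20/3 (g(V, r) = -4 + 4*(-⅔) = -4 - 8/3 = -20/3)
(703 + (11*(-12) - 6))*g(11, -35) = (703 + (11*(-12) - 6))*(-20/3) = (703 + (-132 - 6))*(-20/3) = (703 - 138)*(-20/3) = 565*(-20/3) = -11300/3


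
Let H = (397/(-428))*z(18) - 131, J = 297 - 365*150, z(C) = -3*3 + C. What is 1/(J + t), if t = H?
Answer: -428/23365525 ≈ -1.8318e-5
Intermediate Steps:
z(C) = -9 + C
J = -54453 (J = 297 - 54750 = -54453)
H = -59641/428 (H = (397/(-428))*(-9 + 18) - 131 = (397*(-1/428))*9 - 131 = -397/428*9 - 131 = -3573/428 - 131 = -59641/428 ≈ -139.35)
t = -59641/428 ≈ -139.35
1/(J + t) = 1/(-54453 - 59641/428) = 1/(-23365525/428) = -428/23365525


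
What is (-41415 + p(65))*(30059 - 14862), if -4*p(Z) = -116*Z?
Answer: -600737410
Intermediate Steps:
p(Z) = 29*Z (p(Z) = -(-29)*Z = 29*Z)
(-41415 + p(65))*(30059 - 14862) = (-41415 + 29*65)*(30059 - 14862) = (-41415 + 1885)*15197 = -39530*15197 = -600737410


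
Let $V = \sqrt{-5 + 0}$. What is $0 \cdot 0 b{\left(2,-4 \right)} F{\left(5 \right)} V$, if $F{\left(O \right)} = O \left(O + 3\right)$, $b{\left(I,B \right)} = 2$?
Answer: $0$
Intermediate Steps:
$V = i \sqrt{5}$ ($V = \sqrt{-5} = i \sqrt{5} \approx 2.2361 i$)
$F{\left(O \right)} = O \left(3 + O\right)$
$0 \cdot 0 b{\left(2,-4 \right)} F{\left(5 \right)} V = 0 \cdot 0 \cdot 2 \cdot 5 \left(3 + 5\right) i \sqrt{5} = 0 \cdot 2 \cdot 5 \cdot 8 i \sqrt{5} = 0 \cdot 40 i \sqrt{5} = 0 i \sqrt{5} = 0$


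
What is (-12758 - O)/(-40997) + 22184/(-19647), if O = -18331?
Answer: -17270681/13652001 ≈ -1.2651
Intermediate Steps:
(-12758 - O)/(-40997) + 22184/(-19647) = (-12758 - 1*(-18331))/(-40997) + 22184/(-19647) = (-12758 + 18331)*(-1/40997) + 22184*(-1/19647) = 5573*(-1/40997) - 376/333 = -5573/40997 - 376/333 = -17270681/13652001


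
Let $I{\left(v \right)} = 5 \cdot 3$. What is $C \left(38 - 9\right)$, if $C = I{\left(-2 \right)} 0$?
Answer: $0$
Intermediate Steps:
$I{\left(v \right)} = 15$
$C = 0$ ($C = 15 \cdot 0 = 0$)
$C \left(38 - 9\right) = 0 \left(38 - 9\right) = 0 \cdot 29 = 0$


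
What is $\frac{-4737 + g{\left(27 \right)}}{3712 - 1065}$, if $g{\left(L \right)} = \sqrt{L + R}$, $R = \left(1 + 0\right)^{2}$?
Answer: $- \frac{4737}{2647} + \frac{2 \sqrt{7}}{2647} \approx -1.7876$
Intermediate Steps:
$R = 1$ ($R = 1^{2} = 1$)
$g{\left(L \right)} = \sqrt{1 + L}$ ($g{\left(L \right)} = \sqrt{L + 1} = \sqrt{1 + L}$)
$\frac{-4737 + g{\left(27 \right)}}{3712 - 1065} = \frac{-4737 + \sqrt{1 + 27}}{3712 - 1065} = \frac{-4737 + \sqrt{28}}{2647} = \left(-4737 + 2 \sqrt{7}\right) \frac{1}{2647} = - \frac{4737}{2647} + \frac{2 \sqrt{7}}{2647}$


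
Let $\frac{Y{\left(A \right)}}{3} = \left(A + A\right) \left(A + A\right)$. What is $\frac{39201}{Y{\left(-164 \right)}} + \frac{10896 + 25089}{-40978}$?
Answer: $- \frac{1667975357}{2204288576} \approx -0.7567$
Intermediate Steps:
$Y{\left(A \right)} = 12 A^{2}$ ($Y{\left(A \right)} = 3 \left(A + A\right) \left(A + A\right) = 3 \cdot 2 A 2 A = 3 \cdot 4 A^{2} = 12 A^{2}$)
$\frac{39201}{Y{\left(-164 \right)}} + \frac{10896 + 25089}{-40978} = \frac{39201}{12 \left(-164\right)^{2}} + \frac{10896 + 25089}{-40978} = \frac{39201}{12 \cdot 26896} + 35985 \left(- \frac{1}{40978}\right) = \frac{39201}{322752} - \frac{35985}{40978} = 39201 \cdot \frac{1}{322752} - \frac{35985}{40978} = \frac{13067}{107584} - \frac{35985}{40978} = - \frac{1667975357}{2204288576}$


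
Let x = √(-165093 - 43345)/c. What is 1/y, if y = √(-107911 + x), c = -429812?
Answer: 2*√107453/√(-46381442732 - I*√208438) ≈ 1.4982e-11 + 0.0030442*I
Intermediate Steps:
x = -I*√208438/429812 (x = √(-165093 - 43345)/(-429812) = √(-208438)*(-1/429812) = (I*√208438)*(-1/429812) = -I*√208438/429812 ≈ -0.0010622*I)
y = √(-107911 - I*√208438/429812) ≈ 0.e-6 - 328.5*I
1/y = 1/(√(-4983825165881596 - 107453*I*√208438)/214906) = 214906/√(-4983825165881596 - 107453*I*√208438)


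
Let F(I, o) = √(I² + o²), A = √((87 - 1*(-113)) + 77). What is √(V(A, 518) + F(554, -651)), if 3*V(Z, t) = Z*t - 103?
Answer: √(-309 + 9*√730717 + 1554*√277)/3 ≈ 60.780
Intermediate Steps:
A = √277 (A = √((87 + 113) + 77) = √(200 + 77) = √277 ≈ 16.643)
V(Z, t) = -103/3 + Z*t/3 (V(Z, t) = (Z*t - 103)/3 = (-103 + Z*t)/3 = -103/3 + Z*t/3)
√(V(A, 518) + F(554, -651)) = √((-103/3 + (⅓)*√277*518) + √(554² + (-651)²)) = √((-103/3 + 518*√277/3) + √(306916 + 423801)) = √((-103/3 + 518*√277/3) + √730717) = √(-103/3 + √730717 + 518*√277/3)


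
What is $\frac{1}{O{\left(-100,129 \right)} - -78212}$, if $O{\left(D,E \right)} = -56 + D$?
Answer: $\frac{1}{78056} \approx 1.2811 \cdot 10^{-5}$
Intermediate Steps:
$\frac{1}{O{\left(-100,129 \right)} - -78212} = \frac{1}{\left(-56 - 100\right) - -78212} = \frac{1}{-156 + 78212} = \frac{1}{78056}$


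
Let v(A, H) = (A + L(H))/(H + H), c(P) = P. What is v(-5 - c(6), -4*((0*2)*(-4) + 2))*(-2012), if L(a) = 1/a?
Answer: -44767/32 ≈ -1399.0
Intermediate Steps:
v(A, H) = (A + 1/H)/(2*H) (v(A, H) = (A + 1/H)/(H + H) = (A + 1/H)/((2*H)) = (A + 1/H)*(1/(2*H)) = (A + 1/H)/(2*H))
v(-5 - c(6), -4*((0*2)*(-4) + 2))*(-2012) = ((1 + (-5 - 1*6)*(-4*((0*2)*(-4) + 2)))/(2*(-4*((0*2)*(-4) + 2))**2))*(-2012) = ((1 + (-5 - 6)*(-4*(0*(-4) + 2)))/(2*(-4*(0*(-4) + 2))**2))*(-2012) = ((1 - (-44)*(0 + 2))/(2*(-4*(0 + 2))**2))*(-2012) = ((1 - (-44)*2)/(2*(-4*2)**2))*(-2012) = ((1/2)*(1 - 11*(-8))/(-8)**2)*(-2012) = ((1/2)*(1/64)*(1 + 88))*(-2012) = ((1/2)*(1/64)*89)*(-2012) = (89/128)*(-2012) = -44767/32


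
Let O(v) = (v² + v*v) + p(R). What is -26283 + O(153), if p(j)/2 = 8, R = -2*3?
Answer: 20551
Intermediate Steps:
R = -6
p(j) = 16 (p(j) = 2*8 = 16)
O(v) = 16 + 2*v² (O(v) = (v² + v*v) + 16 = (v² + v²) + 16 = 2*v² + 16 = 16 + 2*v²)
-26283 + O(153) = -26283 + (16 + 2*153²) = -26283 + (16 + 2*23409) = -26283 + (16 + 46818) = -26283 + 46834 = 20551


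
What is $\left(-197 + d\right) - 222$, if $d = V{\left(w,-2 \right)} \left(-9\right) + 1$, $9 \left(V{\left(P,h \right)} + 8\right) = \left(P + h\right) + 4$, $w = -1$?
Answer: $-347$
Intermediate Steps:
$V{\left(P,h \right)} = - \frac{68}{9} + \frac{P}{9} + \frac{h}{9}$ ($V{\left(P,h \right)} = -8 + \frac{\left(P + h\right) + 4}{9} = -8 + \frac{4 + P + h}{9} = -8 + \left(\frac{4}{9} + \frac{P}{9} + \frac{h}{9}\right) = - \frac{68}{9} + \frac{P}{9} + \frac{h}{9}$)
$d = 72$ ($d = \left(- \frac{68}{9} + \frac{1}{9} \left(-1\right) + \frac{1}{9} \left(-2\right)\right) \left(-9\right) + 1 = \left(- \frac{68}{9} - \frac{1}{9} - \frac{2}{9}\right) \left(-9\right) + 1 = \left(- \frac{71}{9}\right) \left(-9\right) + 1 = 71 + 1 = 72$)
$\left(-197 + d\right) - 222 = \left(-197 + 72\right) - 222 = -125 - 222 = -347$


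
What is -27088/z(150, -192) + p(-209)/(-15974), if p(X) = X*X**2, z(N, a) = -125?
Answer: 1573869837/1996750 ≈ 788.22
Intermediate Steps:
p(X) = X**3
-27088/z(150, -192) + p(-209)/(-15974) = -27088/(-125) + (-209)**3/(-15974) = -27088*(-1/125) - 9129329*(-1/15974) = 27088/125 + 9129329/15974 = 1573869837/1996750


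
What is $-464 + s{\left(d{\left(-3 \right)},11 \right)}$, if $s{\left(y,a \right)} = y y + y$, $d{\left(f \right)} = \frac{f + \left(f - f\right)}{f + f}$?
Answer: $- \frac{1853}{4} \approx -463.25$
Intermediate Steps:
$d{\left(f \right)} = \frac{1}{2}$ ($d{\left(f \right)} = \frac{f + 0}{2 f} = f \frac{1}{2 f} = \frac{1}{2}$)
$s{\left(y,a \right)} = y + y^{2}$ ($s{\left(y,a \right)} = y^{2} + y = y + y^{2}$)
$-464 + s{\left(d{\left(-3 \right)},11 \right)} = -464 + \frac{1 + \frac{1}{2}}{2} = -464 + \frac{1}{2} \cdot \frac{3}{2} = -464 + \frac{3}{4} = - \frac{1853}{4}$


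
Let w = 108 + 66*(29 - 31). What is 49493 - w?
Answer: 49517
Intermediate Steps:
w = -24 (w = 108 + 66*(-2) = 108 - 132 = -24)
49493 - w = 49493 - 1*(-24) = 49493 + 24 = 49517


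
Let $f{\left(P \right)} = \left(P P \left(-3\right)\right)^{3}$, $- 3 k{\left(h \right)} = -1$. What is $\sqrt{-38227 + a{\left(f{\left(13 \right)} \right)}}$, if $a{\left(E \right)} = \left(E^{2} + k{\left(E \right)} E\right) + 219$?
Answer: $4 \sqrt{1061519000675585} \approx 1.3032 \cdot 10^{8}$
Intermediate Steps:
$k{\left(h \right)} = \frac{1}{3}$ ($k{\left(h \right)} = \left(- \frac{1}{3}\right) \left(-1\right) = \frac{1}{3}$)
$f{\left(P \right)} = - 27 P^{6}$ ($f{\left(P \right)} = \left(P \left(- 3 P\right)\right)^{3} = \left(- 3 P^{2}\right)^{3} = - 27 P^{6}$)
$a{\left(E \right)} = 219 + E^{2} + \frac{E}{3}$ ($a{\left(E \right)} = \left(E^{2} + \frac{E}{3}\right) + 219 = 219 + E^{2} + \frac{E}{3}$)
$\sqrt{-38227 + a{\left(f{\left(13 \right)} \right)}} = \sqrt{-38227 + \left(219 + \left(- 27 \cdot 13^{6}\right)^{2} + \frac{\left(-27\right) 13^{6}}{3}\right)} = \sqrt{-38227 + \left(219 + \left(\left(-27\right) 4826809\right)^{2} + \frac{\left(-27\right) 4826809}{3}\right)} = \sqrt{-38227 + \left(219 + \left(-130323843\right)^{2} + \frac{1}{3} \left(-130323843\right)\right)} = \sqrt{-38227 + \left(219 + 16984304054288649 - 43441281\right)} = \sqrt{-38227 + 16984304010847587} = \sqrt{16984304010809360} = 4 \sqrt{1061519000675585}$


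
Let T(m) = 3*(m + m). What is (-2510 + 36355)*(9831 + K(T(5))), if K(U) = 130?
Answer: 337130045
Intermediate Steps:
T(m) = 6*m (T(m) = 3*(2*m) = 6*m)
(-2510 + 36355)*(9831 + K(T(5))) = (-2510 + 36355)*(9831 + 130) = 33845*9961 = 337130045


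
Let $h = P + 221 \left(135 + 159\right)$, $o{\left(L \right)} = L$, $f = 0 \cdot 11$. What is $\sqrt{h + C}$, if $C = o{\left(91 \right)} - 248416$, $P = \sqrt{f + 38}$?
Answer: $\sqrt{-183351 + \sqrt{38}} \approx 428.19 i$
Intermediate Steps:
$f = 0$
$P = \sqrt{38}$ ($P = \sqrt{0 + 38} = \sqrt{38} \approx 6.1644$)
$h = 64974 + \sqrt{38}$ ($h = \sqrt{38} + 221 \left(135 + 159\right) = \sqrt{38} + 221 \cdot 294 = \sqrt{38} + 64974 = 64974 + \sqrt{38} \approx 64980.0$)
$C = -248325$ ($C = 91 - 248416 = -248325$)
$\sqrt{h + C} = \sqrt{\left(64974 + \sqrt{38}\right) - 248325} = \sqrt{-183351 + \sqrt{38}}$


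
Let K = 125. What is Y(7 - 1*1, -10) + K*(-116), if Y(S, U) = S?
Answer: -14494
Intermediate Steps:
Y(7 - 1*1, -10) + K*(-116) = (7 - 1*1) + 125*(-116) = (7 - 1) - 14500 = 6 - 14500 = -14494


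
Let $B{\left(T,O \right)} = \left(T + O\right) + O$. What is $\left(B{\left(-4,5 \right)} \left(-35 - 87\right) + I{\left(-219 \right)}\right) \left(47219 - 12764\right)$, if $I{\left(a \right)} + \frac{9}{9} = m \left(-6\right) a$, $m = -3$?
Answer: $-161077125$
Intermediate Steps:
$B{\left(T,O \right)} = T + 2 O$ ($B{\left(T,O \right)} = \left(O + T\right) + O = T + 2 O$)
$I{\left(a \right)} = -1 + 18 a$ ($I{\left(a \right)} = -1 + \left(-3\right) \left(-6\right) a = -1 + 18 a$)
$\left(B{\left(-4,5 \right)} \left(-35 - 87\right) + I{\left(-219 \right)}\right) \left(47219 - 12764\right) = \left(\left(-4 + 2 \cdot 5\right) \left(-35 - 87\right) + \left(-1 + 18 \left(-219\right)\right)\right) \left(47219 - 12764\right) = \left(\left(-4 + 10\right) \left(-122\right) - 3943\right) 34455 = \left(6 \left(-122\right) - 3943\right) 34455 = \left(-732 - 3943\right) 34455 = \left(-4675\right) 34455 = -161077125$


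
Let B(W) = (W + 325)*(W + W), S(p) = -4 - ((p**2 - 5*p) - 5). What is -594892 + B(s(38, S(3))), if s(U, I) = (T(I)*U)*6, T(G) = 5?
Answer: 2745308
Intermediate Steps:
S(p) = 1 - p**2 + 5*p (S(p) = -4 - (-5 + p**2 - 5*p) = -4 + (5 - p**2 + 5*p) = 1 - p**2 + 5*p)
s(U, I) = 30*U (s(U, I) = (5*U)*6 = 30*U)
B(W) = 2*W*(325 + W) (B(W) = (325 + W)*(2*W) = 2*W*(325 + W))
-594892 + B(s(38, S(3))) = -594892 + 2*(30*38)*(325 + 30*38) = -594892 + 2*1140*(325 + 1140) = -594892 + 2*1140*1465 = -594892 + 3340200 = 2745308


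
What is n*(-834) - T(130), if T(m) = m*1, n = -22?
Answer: 18218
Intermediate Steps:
T(m) = m
n*(-834) - T(130) = -22*(-834) - 1*130 = 18348 - 130 = 18218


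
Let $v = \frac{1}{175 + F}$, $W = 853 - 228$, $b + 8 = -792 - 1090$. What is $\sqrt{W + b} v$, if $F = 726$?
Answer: $\frac{i \sqrt{1265}}{901} \approx 0.039475 i$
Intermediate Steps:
$b = -1890$ ($b = -8 - 1882 = -1890$)
$W = 625$ ($W = 853 - 228 = 625$)
$v = \frac{1}{901}$ ($v = \frac{1}{175 + 726} = \frac{1}{901} \approx 0.0011099$)
$\sqrt{W + b} v = \sqrt{625 - 1890} \cdot \frac{1}{901} = \sqrt{-1265} \cdot \frac{1}{901} = i \sqrt{1265} \cdot \frac{1}{901} = \frac{i \sqrt{1265}}{901}$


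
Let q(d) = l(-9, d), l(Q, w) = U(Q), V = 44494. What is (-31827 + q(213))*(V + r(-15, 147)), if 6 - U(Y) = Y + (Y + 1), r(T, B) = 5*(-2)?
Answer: -1414769136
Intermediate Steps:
r(T, B) = -10
U(Y) = 5 - 2*Y (U(Y) = 6 - (Y + (Y + 1)) = 6 - (Y + (1 + Y)) = 6 - (1 + 2*Y) = 6 + (-1 - 2*Y) = 5 - 2*Y)
l(Q, w) = 5 - 2*Q
q(d) = 23 (q(d) = 5 - 2*(-9) = 5 + 18 = 23)
(-31827 + q(213))*(V + r(-15, 147)) = (-31827 + 23)*(44494 - 10) = -31804*44484 = -1414769136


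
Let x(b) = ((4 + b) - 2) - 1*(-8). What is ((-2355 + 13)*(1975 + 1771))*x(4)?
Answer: -122823848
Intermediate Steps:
x(b) = 10 + b (x(b) = (2 + b) + 8 = 10 + b)
((-2355 + 13)*(1975 + 1771))*x(4) = ((-2355 + 13)*(1975 + 1771))*(10 + 4) = -2342*3746*14 = -8773132*14 = -122823848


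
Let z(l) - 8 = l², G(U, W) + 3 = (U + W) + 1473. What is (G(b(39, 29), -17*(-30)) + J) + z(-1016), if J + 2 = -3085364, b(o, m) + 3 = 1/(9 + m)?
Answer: -77942749/38 ≈ -2.0511e+6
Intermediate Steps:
b(o, m) = -3 + 1/(9 + m)
J = -3085366 (J = -2 - 3085364 = -3085366)
G(U, W) = 1470 + U + W (G(U, W) = -3 + ((U + W) + 1473) = -3 + (1473 + U + W) = 1470 + U + W)
z(l) = 8 + l²
(G(b(39, 29), -17*(-30)) + J) + z(-1016) = ((1470 + (-26 - 3*29)/(9 + 29) - 17*(-30)) - 3085366) + (8 + (-1016)²) = ((1470 + (-26 - 87)/38 + 510) - 3085366) + (8 + 1032256) = ((1470 + (1/38)*(-113) + 510) - 3085366) + 1032264 = ((1470 - 113/38 + 510) - 3085366) + 1032264 = (75127/38 - 3085366) + 1032264 = -117168781/38 + 1032264 = -77942749/38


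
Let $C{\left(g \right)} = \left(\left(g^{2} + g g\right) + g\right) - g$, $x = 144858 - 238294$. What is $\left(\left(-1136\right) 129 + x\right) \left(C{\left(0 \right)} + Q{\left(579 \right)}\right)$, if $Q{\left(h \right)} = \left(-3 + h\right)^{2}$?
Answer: $-79619604480$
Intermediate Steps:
$x = -93436$ ($x = 144858 - 238294 = -93436$)
$C{\left(g \right)} = 2 g^{2}$ ($C{\left(g \right)} = \left(\left(g^{2} + g^{2}\right) + g\right) - g = \left(2 g^{2} + g\right) - g = \left(g + 2 g^{2}\right) - g = 2 g^{2}$)
$\left(\left(-1136\right) 129 + x\right) \left(C{\left(0 \right)} + Q{\left(579 \right)}\right) = \left(\left(-1136\right) 129 - 93436\right) \left(2 \cdot 0^{2} + \left(-3 + 579\right)^{2}\right) = \left(-146544 - 93436\right) \left(2 \cdot 0 + 576^{2}\right) = - 239980 \left(0 + 331776\right) = \left(-239980\right) 331776 = -79619604480$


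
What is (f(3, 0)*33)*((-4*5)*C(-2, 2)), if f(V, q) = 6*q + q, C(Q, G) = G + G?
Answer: 0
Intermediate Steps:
C(Q, G) = 2*G
f(V, q) = 7*q
(f(3, 0)*33)*((-4*5)*C(-2, 2)) = ((7*0)*33)*((-4*5)*(2*2)) = (0*33)*(-20*4) = 0*(-80) = 0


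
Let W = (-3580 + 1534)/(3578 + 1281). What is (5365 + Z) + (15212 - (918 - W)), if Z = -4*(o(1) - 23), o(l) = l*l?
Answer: 95948627/4859 ≈ 19747.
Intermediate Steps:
W = -2046/4859 ≈ -0.42107
o(l) = l²
Z = 88 (Z = -4*(1² - 23) = -4*(1 - 23) = -4*(-22) = 88)
(5365 + Z) + (15212 - (918 - W)) = (5365 + 88) + (15212 - (918 - 1*(-2046/4859))) = 5453 + (15212 - (918 + 2046/4859)) = 5453 + (15212 - 1*4462608/4859) = 5453 + (15212 - 4462608/4859) = 5453 + 69452500/4859 = 95948627/4859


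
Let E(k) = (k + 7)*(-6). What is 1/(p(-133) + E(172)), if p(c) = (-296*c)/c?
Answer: -1/1370 ≈ -0.00072993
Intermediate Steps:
p(c) = -296
E(k) = -42 - 6*k (E(k) = (7 + k)*(-6) = -42 - 6*k)
1/(p(-133) + E(172)) = 1/(-296 + (-42 - 6*172)) = 1/(-296 + (-42 - 1032)) = 1/(-296 - 1074) = 1/(-1370) = -1/1370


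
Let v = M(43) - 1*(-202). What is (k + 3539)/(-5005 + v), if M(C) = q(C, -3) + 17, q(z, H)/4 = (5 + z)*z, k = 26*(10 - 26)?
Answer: 9/10 ≈ 0.90000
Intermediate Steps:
k = -416 (k = 26*(-16) = -416)
q(z, H) = 4*z*(5 + z) (q(z, H) = 4*((5 + z)*z) = 4*(z*(5 + z)) = 4*z*(5 + z))
M(C) = 17 + 4*C*(5 + C) (M(C) = 4*C*(5 + C) + 17 = 17 + 4*C*(5 + C))
v = 8475 (v = (17 + 4*43*(5 + 43)) - 1*(-202) = (17 + 4*43*48) + 202 = (17 + 8256) + 202 = 8273 + 202 = 8475)
(k + 3539)/(-5005 + v) = (-416 + 3539)/(-5005 + 8475) = 3123/3470 = 3123*(1/3470) = 9/10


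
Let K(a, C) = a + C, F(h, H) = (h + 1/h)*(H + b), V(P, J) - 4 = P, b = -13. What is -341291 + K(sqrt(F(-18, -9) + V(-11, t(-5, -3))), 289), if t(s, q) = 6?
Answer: -341002 + 2*sqrt(878)/3 ≈ -3.4098e+5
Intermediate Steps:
V(P, J) = 4 + P
F(h, H) = (-13 + H)*(h + 1/h) (F(h, H) = (h + 1/h)*(H - 13) = (h + 1/h)*(-13 + H) = (-13 + H)*(h + 1/h))
K(a, C) = C + a
-341291 + K(sqrt(F(-18, -9) + V(-11, t(-5, -3))), 289) = -341291 + (289 + sqrt((-13 - 9 + (-18)**2*(-13 - 9))/(-18) + (4 - 11))) = -341291 + (289 + sqrt(-(-13 - 9 + 324*(-22))/18 - 7)) = -341291 + (289 + sqrt(-(-13 - 9 - 7128)/18 - 7)) = -341291 + (289 + sqrt(-1/18*(-7150) - 7)) = -341291 + (289 + sqrt(3575/9 - 7)) = -341291 + (289 + sqrt(3512/9)) = -341291 + (289 + 2*sqrt(878)/3) = -341002 + 2*sqrt(878)/3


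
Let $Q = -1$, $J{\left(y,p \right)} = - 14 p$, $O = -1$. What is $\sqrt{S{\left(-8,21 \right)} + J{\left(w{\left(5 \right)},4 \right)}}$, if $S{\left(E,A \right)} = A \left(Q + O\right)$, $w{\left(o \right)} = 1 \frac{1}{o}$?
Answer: $7 i \sqrt{2} \approx 9.8995 i$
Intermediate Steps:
$w{\left(o \right)} = \frac{1}{o}$
$S{\left(E,A \right)} = - 2 A$ ($S{\left(E,A \right)} = A \left(-1 - 1\right) = A \left(-2\right) = - 2 A$)
$\sqrt{S{\left(-8,21 \right)} + J{\left(w{\left(5 \right)},4 \right)}} = \sqrt{\left(-2\right) 21 - 56} = \sqrt{-42 - 56} = \sqrt{-98} = 7 i \sqrt{2}$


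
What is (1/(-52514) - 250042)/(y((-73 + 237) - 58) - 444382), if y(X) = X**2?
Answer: 4376901863/7582076348 ≈ 0.57727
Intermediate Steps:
(1/(-52514) - 250042)/(y((-73 + 237) - 58) - 444382) = (1/(-52514) - 250042)/(((-73 + 237) - 58)**2 - 444382) = (-1/52514 - 250042)/((164 - 58)**2 - 444382) = -13130705589/(52514*(106**2 - 444382)) = -13130705589/(52514*(11236 - 444382)) = -13130705589/52514/(-433146) = -13130705589/52514*(-1/433146) = 4376901863/7582076348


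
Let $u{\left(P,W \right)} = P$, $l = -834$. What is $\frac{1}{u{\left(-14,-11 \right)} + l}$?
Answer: $- \frac{1}{848} \approx -0.0011792$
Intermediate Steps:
$\frac{1}{u{\left(-14,-11 \right)} + l} = \frac{1}{-14 - 834} = \frac{1}{-848} = - \frac{1}{848}$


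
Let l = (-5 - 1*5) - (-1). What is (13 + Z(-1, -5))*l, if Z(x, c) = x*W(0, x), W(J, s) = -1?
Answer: -126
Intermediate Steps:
Z(x, c) = -x (Z(x, c) = x*(-1) = -x)
l = -9 (l = (-5 - 5) - 1*(-1) = -10 + 1 = -9)
(13 + Z(-1, -5))*l = (13 - 1*(-1))*(-9) = (13 + 1)*(-9) = 14*(-9) = -126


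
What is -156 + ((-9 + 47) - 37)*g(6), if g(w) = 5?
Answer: -151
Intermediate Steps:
-156 + ((-9 + 47) - 37)*g(6) = -156 + ((-9 + 47) - 37)*5 = -156 + (38 - 37)*5 = -156 + 1*5 = -156 + 5 = -151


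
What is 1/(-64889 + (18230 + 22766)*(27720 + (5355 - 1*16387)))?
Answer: 1/684076359 ≈ 1.4618e-9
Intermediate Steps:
1/(-64889 + (18230 + 22766)*(27720 + (5355 - 1*16387))) = 1/(-64889 + 40996*(27720 + (5355 - 16387))) = 1/(-64889 + 40996*(27720 - 11032)) = 1/(-64889 + 40996*16688) = 1/(-64889 + 684141248) = 1/684076359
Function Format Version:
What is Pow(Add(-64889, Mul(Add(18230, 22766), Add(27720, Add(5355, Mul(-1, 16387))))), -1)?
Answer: Rational(1, 684076359) ≈ 1.4618e-9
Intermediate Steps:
Pow(Add(-64889, Mul(Add(18230, 22766), Add(27720, Add(5355, Mul(-1, 16387))))), -1) = Pow(Add(-64889, Mul(40996, Add(27720, Add(5355, -16387)))), -1) = Pow(Add(-64889, Mul(40996, Add(27720, -11032))), -1) = Pow(Add(-64889, Mul(40996, 16688)), -1) = Pow(Add(-64889, 684141248), -1) = Pow(684076359, -1) = Rational(1, 684076359)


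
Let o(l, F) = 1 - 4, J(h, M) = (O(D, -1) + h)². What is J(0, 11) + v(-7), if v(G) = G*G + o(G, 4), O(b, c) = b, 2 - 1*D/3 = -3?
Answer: 271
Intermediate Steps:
D = 15 (D = 6 - 3*(-3) = 6 + 9 = 15)
J(h, M) = (15 + h)²
o(l, F) = -3
v(G) = -3 + G² (v(G) = G*G - 3 = G² - 3 = -3 + G²)
J(0, 11) + v(-7) = (15 + 0)² + (-3 + (-7)²) = 15² + (-3 + 49) = 225 + 46 = 271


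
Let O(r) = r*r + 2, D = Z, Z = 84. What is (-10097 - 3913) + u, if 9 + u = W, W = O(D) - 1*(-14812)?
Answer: 7851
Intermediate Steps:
D = 84
O(r) = 2 + r² (O(r) = r² + 2 = 2 + r²)
W = 21870 (W = (2 + 84²) - 1*(-14812) = (2 + 7056) + 14812 = 7058 + 14812 = 21870)
u = 21861 (u = -9 + 21870 = 21861)
(-10097 - 3913) + u = (-10097 - 3913) + 21861 = -14010 + 21861 = 7851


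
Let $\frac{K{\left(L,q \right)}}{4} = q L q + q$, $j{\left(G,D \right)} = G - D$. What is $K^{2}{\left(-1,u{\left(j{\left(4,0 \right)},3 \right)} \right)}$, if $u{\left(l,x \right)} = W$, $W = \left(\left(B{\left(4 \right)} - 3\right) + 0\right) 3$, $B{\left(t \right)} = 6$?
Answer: $82944$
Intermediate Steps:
$W = 9$ ($W = \left(\left(6 - 3\right) + 0\right) 3 = \left(3 + 0\right) 3 = 3 \cdot 3 = 9$)
$u{\left(l,x \right)} = 9$
$K{\left(L,q \right)} = 4 q + 4 L q^{2}$ ($K{\left(L,q \right)} = 4 \left(q L q + q\right) = 4 \left(L q q + q\right) = 4 \left(L q^{2} + q\right) = 4 \left(q + L q^{2}\right) = 4 q + 4 L q^{2}$)
$K^{2}{\left(-1,u{\left(j{\left(4,0 \right)},3 \right)} \right)} = \left(4 \cdot 9 \left(1 - 9\right)\right)^{2} = \left(4 \cdot 9 \left(-8\right)\right)^{2} = \left(-288\right)^{2} = 82944$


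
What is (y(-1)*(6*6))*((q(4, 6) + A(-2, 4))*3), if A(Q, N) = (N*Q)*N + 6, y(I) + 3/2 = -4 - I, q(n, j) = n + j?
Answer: 7776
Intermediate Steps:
q(n, j) = j + n
y(I) = -11/2 - I (y(I) = -3/2 + (-4 - I) = -11/2 - I)
A(Q, N) = 6 + Q*N**2 (A(Q, N) = Q*N**2 + 6 = 6 + Q*N**2)
(y(-1)*(6*6))*((q(4, 6) + A(-2, 4))*3) = ((-11/2 - 1*(-1))*(6*6))*(((6 + 4) + (6 - 2*4**2))*3) = ((-11/2 + 1)*36)*((10 + (6 - 2*16))*3) = (-9/2*36)*((10 + (6 - 32))*3) = -162*(10 - 26)*3 = -(-2592)*3 = -162*(-48) = 7776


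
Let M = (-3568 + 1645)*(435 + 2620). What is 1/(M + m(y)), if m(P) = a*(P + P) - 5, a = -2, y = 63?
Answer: -1/5875022 ≈ -1.7021e-7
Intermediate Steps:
m(P) = -5 - 4*P (m(P) = -2*(P + P) - 5 = -4*P - 5 = -5 - 4*P)
M = -5874765 (M = -1923*3055 = -5874765)
1/(M + m(y)) = 1/(-5874765 + (-5 - 4*63)) = 1/(-5874765 + (-5 - 252)) = 1/(-5874765 - 257) = 1/(-5875022) = -1/5875022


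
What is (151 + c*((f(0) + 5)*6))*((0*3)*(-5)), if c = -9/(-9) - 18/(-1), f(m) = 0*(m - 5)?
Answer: 0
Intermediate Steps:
f(m) = 0 (f(m) = 0*(-5 + m) = 0)
c = 19 (c = -9*(-⅑) - 18*(-1) = 1 + 18 = 19)
(151 + c*((f(0) + 5)*6))*((0*3)*(-5)) = (151 + 19*((0 + 5)*6))*((0*3)*(-5)) = (151 + 19*(5*6))*(0*(-5)) = (151 + 19*30)*0 = (151 + 570)*0 = 721*0 = 0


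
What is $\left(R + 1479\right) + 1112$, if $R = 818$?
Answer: $3409$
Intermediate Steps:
$\left(R + 1479\right) + 1112 = \left(818 + 1479\right) + 1112 = 2297 + 1112 = 3409$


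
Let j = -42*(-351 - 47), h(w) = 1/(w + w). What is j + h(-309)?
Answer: 10330487/618 ≈ 16716.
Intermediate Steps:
h(w) = 1/(2*w)
j = 16716 (j = -42*(-398) = 16716)
j + h(-309) = 16716 + (1/2)/(-309) = 16716 + (1/2)*(-1/309) = 16716 - 1/618 = 10330487/618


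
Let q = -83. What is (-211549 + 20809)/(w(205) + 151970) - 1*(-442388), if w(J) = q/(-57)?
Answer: 3832118994544/8662373 ≈ 4.4239e+5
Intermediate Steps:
w(J) = 83/57 (w(J) = -83/(-57) = -83*(-1/57) = 83/57)
(-211549 + 20809)/(w(205) + 151970) - 1*(-442388) = (-211549 + 20809)/(83/57 + 151970) - 1*(-442388) = -190740/8662373/57 + 442388 = -190740*57/8662373 + 442388 = -10872180/8662373 + 442388 = 3832118994544/8662373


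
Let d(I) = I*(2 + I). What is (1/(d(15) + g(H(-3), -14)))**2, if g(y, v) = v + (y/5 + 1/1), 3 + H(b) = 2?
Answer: 25/1461681 ≈ 1.7104e-5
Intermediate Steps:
H(b) = -1 (H(b) = -3 + 2 = -1)
g(y, v) = 1 + v + y/5 (g(y, v) = v + (y*(1/5) + 1*1) = v + (y/5 + 1) = v + (1 + y/5) = 1 + v + y/5)
(1/(d(15) + g(H(-3), -14)))**2 = (1/(15*(2 + 15) + (1 - 14 + (1/5)*(-1))))**2 = (1/(15*17 + (1 - 14 - 1/5)))**2 = (1/(255 - 66/5))**2 = (1/(1209/5))**2 = (5/1209)**2 = 25/1461681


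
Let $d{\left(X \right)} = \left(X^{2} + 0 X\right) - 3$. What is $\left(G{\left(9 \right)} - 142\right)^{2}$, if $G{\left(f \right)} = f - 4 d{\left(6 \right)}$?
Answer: $70225$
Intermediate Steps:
$d{\left(X \right)} = -3 + X^{2}$ ($d{\left(X \right)} = \left(X^{2} + 0\right) - 3 = X^{2} - 3 = -3 + X^{2}$)
$G{\left(f \right)} = -132 + f$ ($G{\left(f \right)} = f - 4 \left(-3 + 6^{2}\right) = f - 4 \left(-3 + 36\right) = f - 132 = -132 + f$)
$\left(G{\left(9 \right)} - 142\right)^{2} = \left(\left(-132 + 9\right) - 142\right)^{2} = \left(-123 - 142\right)^{2} = \left(-265\right)^{2} = 70225$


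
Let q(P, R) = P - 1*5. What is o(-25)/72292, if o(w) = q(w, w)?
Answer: -15/36146 ≈ -0.00041498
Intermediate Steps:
q(P, R) = -5 + P (q(P, R) = P - 5 = -5 + P)
o(w) = -5 + w
o(-25)/72292 = (-5 - 25)/72292 = -30*1/72292 = -15/36146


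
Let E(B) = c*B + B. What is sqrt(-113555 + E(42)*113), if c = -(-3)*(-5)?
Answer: I*sqrt(179999) ≈ 424.26*I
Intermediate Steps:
c = -15 (c = -1*15 = -15)
E(B) = -14*B (E(B) = -15*B + B = -14*B)
sqrt(-113555 + E(42)*113) = sqrt(-113555 - 14*42*113) = sqrt(-113555 - 588*113) = sqrt(-113555 - 66444) = sqrt(-179999) = I*sqrt(179999)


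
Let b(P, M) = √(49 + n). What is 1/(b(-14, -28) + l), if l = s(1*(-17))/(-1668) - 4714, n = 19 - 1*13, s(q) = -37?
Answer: -2623068444/12365055854981 - 2782224*√55/61825279274905 ≈ -0.00021247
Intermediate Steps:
n = 6 (n = 19 - 13 = 6)
b(P, M) = √55 (b(P, M) = √(49 + 6) = √55)
l = -7862915/1668 (l = -37/(-1668) - 4714 = -37*(-1/1668) - 4714 = 37/1668 - 4714 = -7862915/1668 ≈ -4714.0)
1/(b(-14, -28) + l) = 1/(√55 - 7862915/1668) = 1/(-7862915/1668 + √55)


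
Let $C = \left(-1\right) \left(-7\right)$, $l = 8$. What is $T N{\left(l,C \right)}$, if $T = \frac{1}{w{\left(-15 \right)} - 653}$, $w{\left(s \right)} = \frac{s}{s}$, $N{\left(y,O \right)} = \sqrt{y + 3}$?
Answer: $- \frac{\sqrt{11}}{652} \approx -0.0050868$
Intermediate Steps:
$C = 7$
$N{\left(y,O \right)} = \sqrt{3 + y}$
$w{\left(s \right)} = 1$
$T = - \frac{1}{652}$ ($T = \frac{1}{1 - 653} = \frac{1}{-652} = - \frac{1}{652} \approx -0.0015337$)
$T N{\left(l,C \right)} = - \frac{\sqrt{3 + 8}}{652} = - \frac{\sqrt{11}}{652}$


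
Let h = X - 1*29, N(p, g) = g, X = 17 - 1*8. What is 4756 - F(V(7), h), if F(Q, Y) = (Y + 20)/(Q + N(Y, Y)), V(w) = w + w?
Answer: 4756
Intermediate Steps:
X = 9 (X = 17 - 8 = 9)
V(w) = 2*w
h = -20 (h = 9 - 1*29 = 9 - 29 = -20)
F(Q, Y) = (20 + Y)/(Q + Y) (F(Q, Y) = (Y + 20)/(Q + Y) = (20 + Y)/(Q + Y))
4756 - F(V(7), h) = 4756 - (20 - 20)/(2*7 - 20) = 4756 - 0/(14 - 20) = 4756 - 0/(-6) = 4756 - (-1)*0/6 = 4756 - 1*0 = 4756 + 0 = 4756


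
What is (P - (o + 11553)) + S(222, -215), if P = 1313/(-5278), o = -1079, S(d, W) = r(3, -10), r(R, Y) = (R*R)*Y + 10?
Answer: -4285025/406 ≈ -10554.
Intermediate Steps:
r(R, Y) = 10 + Y*R**2 (r(R, Y) = R**2*Y + 10 = Y*R**2 + 10 = 10 + Y*R**2)
S(d, W) = -80 (S(d, W) = 10 - 10*3**2 = 10 - 10*9 = 10 - 90 = -80)
P = -101/406 (P = 1313*(-1/5278) = -101/406 ≈ -0.24877)
(P - (o + 11553)) + S(222, -215) = (-101/406 - (-1079 + 11553)) - 80 = (-101/406 - 1*10474) - 80 = (-101/406 - 10474) - 80 = -4252545/406 - 80 = -4285025/406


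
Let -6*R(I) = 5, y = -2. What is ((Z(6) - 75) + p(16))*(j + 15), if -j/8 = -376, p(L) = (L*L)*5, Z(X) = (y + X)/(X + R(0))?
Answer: 112996717/31 ≈ 3.6451e+6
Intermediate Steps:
R(I) = -5/6 (R(I) = -1/6*5 = -5/6)
Z(X) = (-2 + X)/(-5/6 + X) (Z(X) = (-2 + X)/(X - 5/6) = (-2 + X)/(-5/6 + X))
p(L) = 5*L**2 (p(L) = L**2*5 = 5*L**2)
j = 3008 (j = -8*(-376) = 3008)
((Z(6) - 75) + p(16))*(j + 15) = ((6*(-2 + 6)/(-5 + 6*6) - 75) + 5*16**2)*(3008 + 15) = ((6*4/(-5 + 36) - 75) + 5*256)*3023 = ((6*4/31 - 75) + 1280)*3023 = ((6*(1/31)*4 - 75) + 1280)*3023 = ((24/31 - 75) + 1280)*3023 = (-2301/31 + 1280)*3023 = (37379/31)*3023 = 112996717/31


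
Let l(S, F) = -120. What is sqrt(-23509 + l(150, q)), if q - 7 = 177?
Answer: I*sqrt(23629) ≈ 153.72*I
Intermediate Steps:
q = 184 (q = 7 + 177 = 184)
sqrt(-23509 + l(150, q)) = sqrt(-23509 - 120) = sqrt(-23629) = I*sqrt(23629)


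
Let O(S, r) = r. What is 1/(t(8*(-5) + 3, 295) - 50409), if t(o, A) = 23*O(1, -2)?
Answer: -1/50455 ≈ -1.9820e-5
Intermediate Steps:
t(o, A) = -46 (t(o, A) = 23*(-2) = -46)
1/(t(8*(-5) + 3, 295) - 50409) = 1/(-46 - 50409) = 1/(-50455) = -1/50455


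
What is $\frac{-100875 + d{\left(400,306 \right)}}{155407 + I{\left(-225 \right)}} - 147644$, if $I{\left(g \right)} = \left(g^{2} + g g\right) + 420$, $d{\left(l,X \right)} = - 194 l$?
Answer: $- \frac{37956055063}{257077} \approx -1.4764 \cdot 10^{5}$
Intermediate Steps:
$I{\left(g \right)} = 420 + 2 g^{2}$ ($I{\left(g \right)} = \left(g^{2} + g^{2}\right) + 420 = 2 g^{2} + 420 = 420 + 2 g^{2}$)
$\frac{-100875 + d{\left(400,306 \right)}}{155407 + I{\left(-225 \right)}} - 147644 = \frac{-100875 - 77600}{155407 + \left(420 + 2 \left(-225\right)^{2}\right)} - 147644 = \frac{-100875 - 77600}{155407 + \left(420 + 2 \cdot 50625\right)} - 147644 = - \frac{178475}{155407 + \left(420 + 101250\right)} - 147644 = - \frac{178475}{155407 + 101670} - 147644 = - \frac{178475}{257077} - 147644 = - \frac{37956055063}{257077}$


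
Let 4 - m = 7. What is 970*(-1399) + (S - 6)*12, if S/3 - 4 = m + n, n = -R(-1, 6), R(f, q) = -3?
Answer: -1356958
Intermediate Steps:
m = -3 (m = 4 - 1*7 = 4 - 7 = -3)
n = 3 (n = -1*(-3) = 3)
S = 12 (S = 12 + 3*(-3 + 3) = 12 + 3*0 = 12 + 0 = 12)
970*(-1399) + (S - 6)*12 = 970*(-1399) + (12 - 6)*12 = -1357030 + 6*12 = -1357030 + 72 = -1356958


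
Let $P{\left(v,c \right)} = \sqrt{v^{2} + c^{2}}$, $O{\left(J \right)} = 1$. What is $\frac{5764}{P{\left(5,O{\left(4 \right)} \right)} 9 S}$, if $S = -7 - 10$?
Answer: $- \frac{2882 \sqrt{26}}{1989} \approx -7.3883$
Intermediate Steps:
$S = -17$
$P{\left(v,c \right)} = \sqrt{c^{2} + v^{2}}$
$\frac{5764}{P{\left(5,O{\left(4 \right)} \right)} 9 S} = \frac{5764}{\sqrt{1^{2} + 5^{2}} \cdot 9 \left(-17\right)} = \frac{5764}{\sqrt{1 + 25} \cdot 9 \left(-17\right)} = \frac{5764}{\sqrt{26} \cdot 9 \left(-17\right)} = \frac{5764}{9 \sqrt{26} \left(-17\right)} = \frac{5764}{\left(-153\right) \sqrt{26}} = 5764 \left(- \frac{\sqrt{26}}{3978}\right) = - \frac{2882 \sqrt{26}}{1989}$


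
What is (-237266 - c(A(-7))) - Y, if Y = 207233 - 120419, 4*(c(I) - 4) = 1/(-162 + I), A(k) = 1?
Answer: -208710095/644 ≈ -3.2408e+5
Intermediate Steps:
c(I) = 4 + 1/(4*(-162 + I))
Y = 86814
(-237266 - c(A(-7))) - Y = (-237266 - (-2591 + 16*1)/(4*(-162 + 1))) - 1*86814 = (-237266 - (-2591 + 16)/(4*(-161))) - 86814 = (-237266 - (-1)*(-2575)/(4*161)) - 86814 = (-237266 - 1*2575/644) - 86814 = (-237266 - 2575/644) - 86814 = -152801879/644 - 86814 = -208710095/644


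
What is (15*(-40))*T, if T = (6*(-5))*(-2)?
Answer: -36000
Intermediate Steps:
T = 60 (T = -30*(-2) = 60)
(15*(-40))*T = (15*(-40))*60 = -600*60 = -36000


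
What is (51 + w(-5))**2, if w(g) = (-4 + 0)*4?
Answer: 1225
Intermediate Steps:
w(g) = -16 (w(g) = -4*4 = -16)
(51 + w(-5))**2 = (51 - 16)**2 = 35**2 = 1225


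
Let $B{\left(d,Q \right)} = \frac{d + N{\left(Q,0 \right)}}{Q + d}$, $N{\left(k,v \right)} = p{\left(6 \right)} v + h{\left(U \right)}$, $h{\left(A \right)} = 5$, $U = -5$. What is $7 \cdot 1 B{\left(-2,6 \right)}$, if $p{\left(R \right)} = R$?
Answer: $\frac{21}{4} \approx 5.25$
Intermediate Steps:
$N{\left(k,v \right)} = 5 + 6 v$ ($N{\left(k,v \right)} = 6 v + 5 = 5 + 6 v$)
$B{\left(d,Q \right)} = \frac{5 + d}{Q + d}$ ($B{\left(d,Q \right)} = \frac{d + \left(5 + 6 \cdot 0\right)}{Q + d} = \frac{d + \left(5 + 0\right)}{Q + d} = \frac{d + 5}{Q + d} = \frac{5 + d}{Q + d}$)
$7 \cdot 1 B{\left(-2,6 \right)} = 7 \cdot 1 \frac{5 - 2}{6 - 2} = 7 \cdot \frac{1}{4} \cdot 3 = 7 \cdot \frac{3}{4} = \frac{21}{4}$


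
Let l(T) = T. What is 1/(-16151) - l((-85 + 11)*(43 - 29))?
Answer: 16732435/16151 ≈ 1036.0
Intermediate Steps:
1/(-16151) - l((-85 + 11)*(43 - 29)) = 1/(-16151) - (-85 + 11)*(43 - 29) = -1/16151 - (-74)*14 = -1/16151 - 1*(-1036) = -1/16151 + 1036 = 16732435/16151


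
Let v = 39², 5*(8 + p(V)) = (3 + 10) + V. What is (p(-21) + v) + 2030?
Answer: 17707/5 ≈ 3541.4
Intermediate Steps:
p(V) = -27/5 + V/5 (p(V) = -8 + ((3 + 10) + V)/5 = -8 + (13 + V)/5 = -8 + (13/5 + V/5) = -27/5 + V/5)
v = 1521
(p(-21) + v) + 2030 = ((-27/5 + (⅕)*(-21)) + 1521) + 2030 = ((-27/5 - 21/5) + 1521) + 2030 = (-48/5 + 1521) + 2030 = 7557/5 + 2030 = 17707/5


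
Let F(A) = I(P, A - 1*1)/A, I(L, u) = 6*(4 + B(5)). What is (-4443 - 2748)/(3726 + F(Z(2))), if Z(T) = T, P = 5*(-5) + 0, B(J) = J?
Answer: -799/417 ≈ -1.9161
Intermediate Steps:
P = -25 (P = -25 + 0 = -25)
I(L, u) = 54 (I(L, u) = 6*(4 + 5) = 6*9 = 54)
F(A) = 54/A
(-4443 - 2748)/(3726 + F(Z(2))) = (-4443 - 2748)/(3726 + 54/2) = -7191/(3726 + 54*(½)) = -7191/(3726 + 27) = -7191/3753 = -7191*1/3753 = -799/417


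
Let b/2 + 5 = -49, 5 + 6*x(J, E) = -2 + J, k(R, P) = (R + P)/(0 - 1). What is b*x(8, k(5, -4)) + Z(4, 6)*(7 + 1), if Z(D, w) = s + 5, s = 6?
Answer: 70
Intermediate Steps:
k(R, P) = -P - R (k(R, P) = (P + R)/(-1) = (P + R)*(-1) = -P - R)
x(J, E) = -7/6 + J/6 (x(J, E) = -⅚ + (-2 + J)/6 = -⅚ + (-⅓ + J/6) = -7/6 + J/6)
b = -108 (b = -10 + 2*(-49) = -10 - 98 = -108)
Z(D, w) = 11 (Z(D, w) = 6 + 5 = 11)
b*x(8, k(5, -4)) + Z(4, 6)*(7 + 1) = -108*(-7/6 + (⅙)*8) + 11*(7 + 1) = -108*(-7/6 + 4/3) + 11*8 = -108*⅙ + 88 = -18 + 88 = 70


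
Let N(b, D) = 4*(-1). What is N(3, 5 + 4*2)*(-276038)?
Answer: 1104152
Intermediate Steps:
N(b, D) = -4
N(3, 5 + 4*2)*(-276038) = -4*(-276038) = 1104152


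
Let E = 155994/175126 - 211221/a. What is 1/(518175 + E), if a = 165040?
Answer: 14451397520/7488347287406457 ≈ 1.9299e-6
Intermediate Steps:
E = -5622519543/14451397520 (E = 155994/175126 - 211221/165040 = 155994*(1/175126) - 211221*1/165040 = 77997/87563 - 211221/165040 = -5622519543/14451397520 ≈ -0.38906)
1/(518175 + E) = 1/(518175 - 5622519543/14451397520) = 1/(7488347287406457/14451397520) = 14451397520/7488347287406457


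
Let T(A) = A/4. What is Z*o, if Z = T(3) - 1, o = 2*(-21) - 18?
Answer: 15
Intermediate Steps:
T(A) = A/4 (T(A) = A*(1/4) = A/4)
o = -60 (o = -42 - 18 = -60)
Z = -1/4 (Z = (1/4)*3 - 1 = 3/4 - 1 = -1/4 ≈ -0.25000)
Z*o = -1/4*(-60) = 15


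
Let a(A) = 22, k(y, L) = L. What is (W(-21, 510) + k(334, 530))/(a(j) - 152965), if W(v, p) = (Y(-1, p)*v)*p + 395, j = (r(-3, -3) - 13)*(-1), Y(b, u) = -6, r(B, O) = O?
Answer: -65185/152943 ≈ -0.42620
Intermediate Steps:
j = 16 (j = (-3 - 13)*(-1) = -16*(-1) = 16)
W(v, p) = 395 - 6*p*v (W(v, p) = (-6*v)*p + 395 = -6*p*v + 395 = 395 - 6*p*v)
(W(-21, 510) + k(334, 530))/(a(j) - 152965) = ((395 - 6*510*(-21)) + 530)/(22 - 152965) = ((395 + 64260) + 530)/(-152943) = (64655 + 530)*(-1/152943) = 65185*(-1/152943) = -65185/152943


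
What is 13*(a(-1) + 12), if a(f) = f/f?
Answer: 169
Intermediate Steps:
a(f) = 1
13*(a(-1) + 12) = 13*(1 + 12) = 13*13 = 169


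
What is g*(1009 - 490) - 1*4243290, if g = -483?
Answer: -4493967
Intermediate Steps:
g*(1009 - 490) - 1*4243290 = -483*(1009 - 490) - 1*4243290 = -483*519 - 4243290 = -250677 - 4243290 = -4493967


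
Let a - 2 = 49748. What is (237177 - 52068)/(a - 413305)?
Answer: -61703/121185 ≈ -0.50916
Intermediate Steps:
a = 49750 (a = 2 + 49748 = 49750)
(237177 - 52068)/(a - 413305) = (237177 - 52068)/(49750 - 413305) = 185109/(-363555) = 185109*(-1/363555) = -61703/121185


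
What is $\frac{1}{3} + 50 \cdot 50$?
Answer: $\frac{7501}{3} \approx 2500.3$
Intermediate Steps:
$\frac{1}{3} + 50 \cdot 50 = \frac{1}{3} + 2500 = \frac{7501}{3}$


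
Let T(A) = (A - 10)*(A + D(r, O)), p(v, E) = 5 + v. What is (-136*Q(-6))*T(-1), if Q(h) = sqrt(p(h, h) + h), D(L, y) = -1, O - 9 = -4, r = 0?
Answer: -2992*I*sqrt(7) ≈ -7916.1*I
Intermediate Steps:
O = 5 (O = 9 - 4 = 5)
Q(h) = sqrt(5 + 2*h) (Q(h) = sqrt((5 + h) + h) = sqrt(5 + 2*h))
T(A) = (-1 + A)*(-10 + A) (T(A) = (A - 10)*(A - 1) = (-10 + A)*(-1 + A) = (-1 + A)*(-10 + A))
(-136*Q(-6))*T(-1) = (-136*sqrt(5 + 2*(-6)))*(10 + (-1)**2 - 11*(-1)) = (-136*sqrt(5 - 12))*(10 + 1 + 11) = -136*I*sqrt(7)*22 = -2992*I*sqrt(7)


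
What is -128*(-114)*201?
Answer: 2932992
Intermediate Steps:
-128*(-114)*201 = 14592*201 = 2932992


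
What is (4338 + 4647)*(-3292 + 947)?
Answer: -21069825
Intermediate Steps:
(4338 + 4647)*(-3292 + 947) = 8985*(-2345) = -21069825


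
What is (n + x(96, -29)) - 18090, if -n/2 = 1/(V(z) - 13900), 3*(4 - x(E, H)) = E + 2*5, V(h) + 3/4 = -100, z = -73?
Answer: -3044547068/168009 ≈ -18121.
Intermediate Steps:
V(h) = -403/4 (V(h) = -¾ - 100 = -403/4)
x(E, H) = ⅔ - E/3 (x(E, H) = 4 - (E + 2*5)/3 = 4 - (E + 10)/3 = 4 - (10 + E)/3 = 4 + (-10/3 - E/3) = ⅔ - E/3)
n = 8/56003 (n = -2/(-403/4 - 13900) = -2/(-56003/4) = -2*(-4/56003) = 8/56003 ≈ 0.00014285)
(n + x(96, -29)) - 18090 = (8/56003 + (⅔ - ⅓*96)) - 18090 = (8/56003 + (⅔ - 32)) - 18090 = (8/56003 - 94/3) - 18090 = -5264258/168009 - 18090 = -3044547068/168009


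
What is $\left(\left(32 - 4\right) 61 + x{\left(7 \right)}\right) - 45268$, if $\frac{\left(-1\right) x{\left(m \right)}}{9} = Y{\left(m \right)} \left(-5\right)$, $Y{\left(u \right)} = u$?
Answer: $-43245$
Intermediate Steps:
$x{\left(m \right)} = 45 m$ ($x{\left(m \right)} = - 9 m \left(-5\right) = - 9 \left(- 5 m\right) = 45 m$)
$\left(\left(32 - 4\right) 61 + x{\left(7 \right)}\right) - 45268 = \left(\left(32 - 4\right) 61 + 45 \cdot 7\right) - 45268 = \left(\left(32 - 4\right) 61 + 315\right) - 45268 = \left(28 \cdot 61 + 315\right) - 45268 = \left(1708 + 315\right) - 45268 = 2023 - 45268 = -43245$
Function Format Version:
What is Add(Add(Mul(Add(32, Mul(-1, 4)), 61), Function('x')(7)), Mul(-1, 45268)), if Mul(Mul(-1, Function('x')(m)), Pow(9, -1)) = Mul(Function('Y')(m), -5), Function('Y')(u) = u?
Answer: -43245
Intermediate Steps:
Function('x')(m) = Mul(45, m) (Function('x')(m) = Mul(-9, Mul(m, -5)) = Mul(-9, Mul(-5, m)) = Mul(45, m))
Add(Add(Mul(Add(32, Mul(-1, 4)), 61), Function('x')(7)), Mul(-1, 45268)) = Add(Add(Mul(Add(32, Mul(-1, 4)), 61), Mul(45, 7)), Mul(-1, 45268)) = Add(Add(Mul(Add(32, -4), 61), 315), -45268) = Add(Add(Mul(28, 61), 315), -45268) = Add(Add(1708, 315), -45268) = Add(2023, -45268) = -43245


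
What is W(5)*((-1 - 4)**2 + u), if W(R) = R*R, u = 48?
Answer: 1825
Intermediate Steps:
W(R) = R**2
W(5)*((-1 - 4)**2 + u) = 5**2*((-1 - 4)**2 + 48) = 25*((-5)**2 + 48) = 25*(25 + 48) = 25*73 = 1825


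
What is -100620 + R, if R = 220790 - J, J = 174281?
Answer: -54111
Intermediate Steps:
R = 46509 (R = 220790 - 1*174281 = 220790 - 174281 = 46509)
-100620 + R = -100620 + 46509 = -54111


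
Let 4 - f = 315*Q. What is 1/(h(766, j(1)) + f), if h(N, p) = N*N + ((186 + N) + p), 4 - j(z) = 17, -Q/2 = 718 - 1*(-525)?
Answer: 1/1370789 ≈ 7.2951e-7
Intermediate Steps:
Q = -2486 (Q = -2*(718 - 1*(-525)) = -2*(718 + 525) = -2*1243 = -2486)
j(z) = -13 (j(z) = 4 - 1*17 = 4 - 17 = -13)
h(N, p) = 186 + N + p + N² (h(N, p) = N² + (186 + N + p) = 186 + N + p + N²)
f = 783094 (f = 4 - 315*(-2486) = 4 - 1*(-783090) = 4 + 783090 = 783094)
1/(h(766, j(1)) + f) = 1/((186 + 766 - 13 + 766²) + 783094) = 1/((186 + 766 - 13 + 586756) + 783094) = 1/(587695 + 783094) = 1/1370789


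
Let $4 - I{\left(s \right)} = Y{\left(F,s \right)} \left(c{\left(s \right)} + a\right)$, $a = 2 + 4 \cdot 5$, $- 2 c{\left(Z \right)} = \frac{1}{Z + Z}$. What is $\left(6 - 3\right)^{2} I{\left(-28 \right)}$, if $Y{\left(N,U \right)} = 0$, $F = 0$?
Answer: $36$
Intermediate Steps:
$c{\left(Z \right)} = - \frac{1}{4 Z}$ ($c{\left(Z \right)} = - \frac{1}{2 \left(Z + Z\right)} = - \frac{1}{2 \cdot 2 Z} = - \frac{\frac{1}{2} \frac{1}{Z}}{2} = - \frac{1}{4 Z}$)
$a = 22$ ($a = 2 + 20 = 22$)
$I{\left(s \right)} = 4$ ($I{\left(s \right)} = 4 - 0 \left(- \frac{1}{4 s} + 22\right) = 4 - 0 \left(22 - \frac{1}{4 s}\right) = 4 - 0 = 4 + 0 = 4$)
$\left(6 - 3\right)^{2} I{\left(-28 \right)} = \left(6 - 3\right)^{2} \cdot 4 = 3^{2} \cdot 4 = 9 \cdot 4 = 36$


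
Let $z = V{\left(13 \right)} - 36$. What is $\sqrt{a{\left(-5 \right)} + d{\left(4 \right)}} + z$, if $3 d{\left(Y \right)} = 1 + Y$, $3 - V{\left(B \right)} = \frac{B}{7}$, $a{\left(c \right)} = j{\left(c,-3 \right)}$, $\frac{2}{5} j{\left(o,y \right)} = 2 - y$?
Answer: $- \frac{244}{7} + \frac{\sqrt{510}}{6} \approx -31.093$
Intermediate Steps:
$j{\left(o,y \right)} = 5 - \frac{5 y}{2}$ ($j{\left(o,y \right)} = \frac{5 \left(2 - y\right)}{2} = 5 - \frac{5 y}{2}$)
$a{\left(c \right)} = \frac{25}{2}$ ($a{\left(c \right)} = 5 - - \frac{15}{2} = 5 + \frac{15}{2} = \frac{25}{2}$)
$V{\left(B \right)} = 3 - \frac{B}{7}$
$d{\left(Y \right)} = \frac{1}{3} + \frac{Y}{3}$ ($d{\left(Y \right)} = \frac{1 + Y}{3} = \frac{1}{3} + \frac{Y}{3}$)
$z = - \frac{244}{7}$ ($z = \left(3 - \frac{13}{7}\right) - 36 = \frac{8}{7} - 36 = - \frac{244}{7} \approx -34.857$)
$\sqrt{a{\left(-5 \right)} + d{\left(4 \right)}} + z = \sqrt{\frac{25}{2} + \left(\frac{1}{3} + \frac{1}{3} \cdot 4\right)} - \frac{244}{7} = \sqrt{\frac{25}{2} + \left(\frac{1}{3} + \frac{4}{3}\right)} - \frac{244}{7} = \sqrt{\frac{25}{2} + \frac{5}{3}} - \frac{244}{7} = \sqrt{\frac{85}{6}} - \frac{244}{7} = \frac{\sqrt{510}}{6} - \frac{244}{7} = - \frac{244}{7} + \frac{\sqrt{510}}{6}$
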